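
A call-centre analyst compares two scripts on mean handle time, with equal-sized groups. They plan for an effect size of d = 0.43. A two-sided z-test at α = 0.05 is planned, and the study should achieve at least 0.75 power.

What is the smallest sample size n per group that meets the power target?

For power 0.75 need Φ(δ − z_{0.025}) = 0.75, so δ = z_{0.025} + z_{0.25} = 1.960 + 0.674 = 2.634.
(For δ > 0 the lower-tail rejection region contributes negligibly to power, so the one-term inversion is standard.)
δ = d·√(n/2) ⇒ n = 2(δ/d)² = 2 × (2.634 / 0.43)² = 75.07.
Rounding up, n = 76 per group.

n = 76 per group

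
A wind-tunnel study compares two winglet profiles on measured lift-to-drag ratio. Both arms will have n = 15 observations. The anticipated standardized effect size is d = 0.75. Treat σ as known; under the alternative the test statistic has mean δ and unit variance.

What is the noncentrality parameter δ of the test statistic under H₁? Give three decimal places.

δ ≈ 2.054

δ = d·√(n/2) = 0.75 × √(15/2) = 2.0540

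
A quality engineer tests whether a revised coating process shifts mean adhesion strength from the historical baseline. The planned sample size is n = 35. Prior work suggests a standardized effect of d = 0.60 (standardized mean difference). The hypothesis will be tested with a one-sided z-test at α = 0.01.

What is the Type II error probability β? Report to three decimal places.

Noncentrality parameter: δ = d·√n = 0.60 × √35 = 3.5496
Critical value for a one-sided test at α = 0.01: z_α = 2.326.
Power = Φ(δ − 2.326) = Φ(1.223) = 0.8894.
Type II error: β = 1 − power = 1 − 0.8894 = 0.1106.

β ≈ 0.111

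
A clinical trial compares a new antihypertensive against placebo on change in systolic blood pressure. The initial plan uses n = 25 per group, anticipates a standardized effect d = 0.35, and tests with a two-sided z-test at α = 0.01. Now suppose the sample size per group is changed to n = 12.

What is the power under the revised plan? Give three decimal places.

With n = 12 per group: δ = d·√(n/2) = 0.35 × √(12/2) = 0.8573. Critical value z_{0.005} = 2.576.
Revised power = Φ(δ − 2.576) + Φ(−δ − 2.576) = Φ(-1.719) + Φ(-3.433) = 0.0429 + 0.0003 = 0.0432.

Power ≈ 0.043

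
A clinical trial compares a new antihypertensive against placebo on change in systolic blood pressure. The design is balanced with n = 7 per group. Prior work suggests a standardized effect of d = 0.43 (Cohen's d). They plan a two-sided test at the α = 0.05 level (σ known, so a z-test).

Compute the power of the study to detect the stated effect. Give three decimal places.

Noncentrality parameter: δ = d·√(n/2) = 0.43 × √(7/2) = 0.8045
Two-sided α = 0.05 → critical value z_{0.025} = 1.960.
Power = Φ(δ − 1.960) + Φ(−δ − 1.960) = Φ(-1.156) + Φ(-2.764) = 0.1239 + 0.0029 = 0.1268.

Power ≈ 0.127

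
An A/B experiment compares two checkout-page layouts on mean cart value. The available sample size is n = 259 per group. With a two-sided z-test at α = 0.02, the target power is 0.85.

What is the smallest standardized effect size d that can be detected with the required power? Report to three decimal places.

Need Φ(δ − 2.326) = 0.85, so δ = 2.326 + 1.036 = 3.363.
(Lower-tail contribution to power is negligible for δ > 0.)
δ = d·√(n/2) ⇒ d = δ/√(n/2) = 3.363/√(259/2) = 0.2955.

d ≈ 0.296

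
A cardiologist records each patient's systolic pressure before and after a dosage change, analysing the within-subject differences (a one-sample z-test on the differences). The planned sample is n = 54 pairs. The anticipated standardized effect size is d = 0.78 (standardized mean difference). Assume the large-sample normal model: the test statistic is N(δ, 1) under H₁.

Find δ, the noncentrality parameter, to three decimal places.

δ = d·√n = 0.78 × √54 = 5.7318

δ ≈ 5.732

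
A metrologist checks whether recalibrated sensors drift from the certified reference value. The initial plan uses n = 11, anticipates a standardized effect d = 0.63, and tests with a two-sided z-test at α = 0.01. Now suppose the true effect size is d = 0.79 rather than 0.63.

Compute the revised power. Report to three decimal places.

With d = 0.79: δ = d·√n = 0.79 × √11 = 2.6201. Critical value z_{0.005} = 2.576.
Revised power = Φ(δ − 2.576) + Φ(−δ − 2.576) = Φ(0.044) + Φ(-5.196) = 0.5177 + 0.0000 = 0.5177.

Power ≈ 0.518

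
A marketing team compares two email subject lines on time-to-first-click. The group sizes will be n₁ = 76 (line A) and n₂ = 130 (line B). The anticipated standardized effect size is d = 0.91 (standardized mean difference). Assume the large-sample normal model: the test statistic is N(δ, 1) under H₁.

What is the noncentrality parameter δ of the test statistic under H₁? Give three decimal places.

δ ≈ 6.302

δ = d / √(1/n₁ + 1/n₂) = 0.91 / √(1/76 + 1/130) = 6.3021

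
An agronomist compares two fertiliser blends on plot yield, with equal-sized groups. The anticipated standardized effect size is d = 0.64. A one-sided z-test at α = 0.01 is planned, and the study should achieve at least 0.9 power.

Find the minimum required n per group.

For power 0.9 need Φ(δ − z_{0.01}) = 0.9, so δ = z_{0.01} + z_{0.10} = 2.326 + 1.282 = 3.608.
δ = d·√(n/2) ⇒ n = 2(δ/d)² = 2 × (3.608 / 0.64)² = 63.56.
Rounding up, n = 64 per group.

n = 64 per group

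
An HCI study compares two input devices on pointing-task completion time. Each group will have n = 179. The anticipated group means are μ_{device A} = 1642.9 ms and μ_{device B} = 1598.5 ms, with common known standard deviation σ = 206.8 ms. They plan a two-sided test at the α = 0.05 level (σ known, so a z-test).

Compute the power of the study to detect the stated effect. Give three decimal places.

Standardized effect: d = |μ_{device A} − μ_{device B}| / σ = |1642.9 − 1598.5| / 206.8 = 0.2147
Noncentrality parameter: λ = d·√(n/2) = 0.2147 × √(179/2) = 2.0312
Two-sided α = 0.05 → critical value z_{0.025} = 1.960.
Power = Φ(λ − 1.960) + Φ(−λ − 1.960) = Φ(0.071) + Φ(-3.991) = 0.5284 + 0.0000 = 0.5284.

Power ≈ 0.528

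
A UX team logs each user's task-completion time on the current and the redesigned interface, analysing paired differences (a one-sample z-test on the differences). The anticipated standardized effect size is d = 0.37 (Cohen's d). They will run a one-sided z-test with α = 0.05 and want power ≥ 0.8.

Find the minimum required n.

n = 46

Set Φ(δ − 1.645) = 0.8; then δ − 1.645 = Φ⁻¹(0.8) = 0.842, giving δ = 2.486.
δ = d·√n ⇒ n = (δ/d)² = (2.486 / 0.37)² = 45.16.
Round up to the next whole unit.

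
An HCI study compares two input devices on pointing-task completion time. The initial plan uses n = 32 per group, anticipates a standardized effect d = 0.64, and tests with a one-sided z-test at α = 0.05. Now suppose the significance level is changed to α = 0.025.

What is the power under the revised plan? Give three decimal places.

Power ≈ 0.726

δ = d·√(n/2) = 0.64 × √(32/2) = 2.5600 (unchanged). New critical value: z_{0.025} = 1.960.
Revised power = Φ(δ − 1.960) = Φ(0.600) = 0.7258.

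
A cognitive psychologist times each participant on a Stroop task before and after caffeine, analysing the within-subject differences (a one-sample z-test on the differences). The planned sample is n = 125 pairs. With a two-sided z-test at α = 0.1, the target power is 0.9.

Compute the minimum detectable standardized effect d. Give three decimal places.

Required noncentrality: δ = z_{0.05} + z_{0.10} = 1.645 + 1.282 = 2.926.
(The second rejection-region term Φ(−δ − z_{α/2}) is negligible and dropped.)
δ = d·√n ⇒ d = δ/√n = 2.926/√125 = 0.2617.

d ≈ 0.262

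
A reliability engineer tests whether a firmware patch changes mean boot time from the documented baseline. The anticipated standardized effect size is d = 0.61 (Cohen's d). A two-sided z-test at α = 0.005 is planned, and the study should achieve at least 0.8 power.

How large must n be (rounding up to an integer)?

For power 0.8 need Φ(δ − z_{0.0025}) = 0.8, so δ = z_{0.0025} + z_{0.20} = 2.807 + 0.842 = 3.649.
(For δ > 0 the lower-tail rejection region contributes negligibly to power, so the one-term inversion is standard.)
δ = d·√n ⇒ n = (δ/d)² = (3.649 / 0.61)² = 35.78.
Rounding up, n = 36.

n = 36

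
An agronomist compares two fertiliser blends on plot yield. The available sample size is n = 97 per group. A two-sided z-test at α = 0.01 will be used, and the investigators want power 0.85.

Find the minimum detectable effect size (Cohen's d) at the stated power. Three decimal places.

d ≈ 0.519

Required noncentrality: δ = z_{0.005} + z_{0.15} = 2.576 + 1.036 = 3.612.
(Lower-tail contribution to power is negligible for δ > 0.)
δ = d·√(n/2) ⇒ d = δ/√(n/2) = 3.612/√(97/2) = 0.5187.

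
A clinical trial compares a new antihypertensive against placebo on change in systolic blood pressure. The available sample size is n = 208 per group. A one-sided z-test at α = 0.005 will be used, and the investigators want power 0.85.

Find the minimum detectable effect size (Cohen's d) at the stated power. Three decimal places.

Need Φ(δ − 2.576) = 0.85, so δ = 2.576 + 1.036 = 3.612.
δ = d·√(n/2) ⇒ d = δ/√(n/2) = 3.612/√(208/2) = 0.3542.

d ≈ 0.354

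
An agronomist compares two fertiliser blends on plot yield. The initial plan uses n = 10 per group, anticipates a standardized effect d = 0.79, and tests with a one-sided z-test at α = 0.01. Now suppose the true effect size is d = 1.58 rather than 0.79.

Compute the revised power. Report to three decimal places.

Power ≈ 0.886

With d = 1.58: δ = d·√(n/2) = 1.58 × √(10/2) = 3.5330. Critical value z_{0.01} = 2.326.
Revised power = Φ(δ − 2.326) = Φ(1.207) = 0.8862.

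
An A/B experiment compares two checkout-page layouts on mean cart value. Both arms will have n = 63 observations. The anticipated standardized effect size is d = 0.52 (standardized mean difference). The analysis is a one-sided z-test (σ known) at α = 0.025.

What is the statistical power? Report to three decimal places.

Power ≈ 0.831

Noncentrality parameter: δ = d·√(n/2) = 0.52 × √(63/2) = 2.9185
Critical value for a one-sided test at α = 0.025: z_α = 1.960.
Power = P(Z > 1.960 − δ) = Φ(0.959) = 0.8311.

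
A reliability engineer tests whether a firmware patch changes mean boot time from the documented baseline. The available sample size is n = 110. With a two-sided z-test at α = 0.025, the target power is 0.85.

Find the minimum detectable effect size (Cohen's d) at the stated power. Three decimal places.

Need Φ(δ − 2.241) = 0.85, so δ = 2.241 + 1.036 = 3.278.
(The second rejection-region term Φ(−δ − z_{α/2}) is negligible and dropped.)
δ = d·√n ⇒ d = δ/√n = 3.278/√110 = 0.3125.

d ≈ 0.313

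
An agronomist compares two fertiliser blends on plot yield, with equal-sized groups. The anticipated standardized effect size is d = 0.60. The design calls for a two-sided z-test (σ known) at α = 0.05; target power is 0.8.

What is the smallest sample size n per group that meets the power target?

n = 44 per group

Set Φ(δ − 1.960) = 0.8; then δ − 1.960 = Φ⁻¹(0.8) = 0.842, giving δ = 2.802.
(Ignoring the negligible lower-tail rejection probability gives the usual closed-form inversion.)
δ = d·√(n/2) ⇒ n = 2(δ/d)² = 2 × (2.802 / 0.60)² = 43.60.
Rounding up, n = 44 per group.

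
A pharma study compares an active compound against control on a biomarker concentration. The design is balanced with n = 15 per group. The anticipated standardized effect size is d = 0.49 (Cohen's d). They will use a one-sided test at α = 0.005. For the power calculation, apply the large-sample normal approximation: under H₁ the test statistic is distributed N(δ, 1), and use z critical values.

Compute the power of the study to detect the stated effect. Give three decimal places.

Power ≈ 0.109

Noncentrality parameter: δ = d·√(n/2) = 0.49 × √(15/2) = 1.3419
One-sided α = 0.005 → critical value z_{0.005} = 2.576.
Power = P(Z > 2.576 − δ) = Φ(-1.234) = 0.1086.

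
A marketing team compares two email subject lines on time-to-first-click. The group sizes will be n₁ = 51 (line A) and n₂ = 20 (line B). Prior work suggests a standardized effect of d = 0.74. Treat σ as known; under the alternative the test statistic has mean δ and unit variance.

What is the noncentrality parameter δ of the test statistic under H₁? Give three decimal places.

δ ≈ 2.805

The noncentrality parameter scales effect size by the design's sample-size factor: δ = d / √(1/n₁ + 1/n₂) = 0.74 / √(1/51 + 1/20) = 2.8048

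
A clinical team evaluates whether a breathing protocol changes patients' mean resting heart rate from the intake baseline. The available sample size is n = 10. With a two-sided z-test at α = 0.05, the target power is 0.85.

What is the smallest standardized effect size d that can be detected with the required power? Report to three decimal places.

d ≈ 0.948

Need Φ(δ − 1.960) = 0.85, so δ = 1.960 + 1.036 = 2.996.
(The second rejection-region term Φ(−δ − z_{α/2}) is negligible and dropped.)
δ = d·√n ⇒ d = δ/√n = 2.996/√10 = 0.9475.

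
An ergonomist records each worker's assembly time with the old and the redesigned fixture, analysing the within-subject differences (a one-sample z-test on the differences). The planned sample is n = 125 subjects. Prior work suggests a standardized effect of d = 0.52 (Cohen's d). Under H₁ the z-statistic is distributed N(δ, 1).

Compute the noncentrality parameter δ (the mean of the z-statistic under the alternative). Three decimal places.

The noncentrality parameter scales effect size by the design's sample-size factor: δ = d·√n = 0.52 × √125 = 5.8138

δ ≈ 5.814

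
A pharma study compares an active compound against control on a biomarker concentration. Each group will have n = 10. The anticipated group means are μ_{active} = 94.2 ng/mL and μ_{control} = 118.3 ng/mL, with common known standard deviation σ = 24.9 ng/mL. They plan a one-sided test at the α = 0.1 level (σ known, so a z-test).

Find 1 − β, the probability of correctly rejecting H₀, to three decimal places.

Power ≈ 0.811

Standardized effect: d = |μ_{active} − μ_{control}| / σ = |94.2 − 118.3| / 24.9 = 0.9679
Noncentrality parameter: δ = d·√(n/2) = 0.9679 × √(10/2) = 2.1642
One-sided α = 0.1 → critical value z_{0.1} = 1.282.
Power = P(Z > 1.282 − δ) = Φ(0.883) = 0.8113.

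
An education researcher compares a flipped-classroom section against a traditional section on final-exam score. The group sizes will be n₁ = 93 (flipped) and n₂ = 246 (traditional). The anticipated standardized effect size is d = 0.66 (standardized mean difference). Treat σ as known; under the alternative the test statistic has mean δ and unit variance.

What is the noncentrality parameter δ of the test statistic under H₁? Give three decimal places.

δ ≈ 5.422

δ = d / √(1/n₁ + 1/n₂) = 0.66 / √(1/93 + 1/246) = 5.4219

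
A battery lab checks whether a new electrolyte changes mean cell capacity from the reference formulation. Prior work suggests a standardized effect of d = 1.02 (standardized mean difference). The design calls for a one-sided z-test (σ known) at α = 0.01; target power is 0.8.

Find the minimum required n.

n = 10

For power 0.8 need Φ(δ − z_{0.01}) = 0.8, so δ = z_{0.01} + z_{0.20} = 2.326 + 0.842 = 3.168.
δ = d·√n ⇒ n = (δ/d)² = (3.168 / 1.02)² = 9.65.
Round up to the next whole unit.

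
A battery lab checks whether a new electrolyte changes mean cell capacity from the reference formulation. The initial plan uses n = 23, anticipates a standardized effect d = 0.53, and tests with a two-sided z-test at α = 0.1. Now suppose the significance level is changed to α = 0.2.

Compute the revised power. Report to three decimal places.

Power ≈ 0.896

δ = d·√n = 0.53 × √23 = 2.5418 (unchanged). New critical value: z_{0.1} = 1.282.
Revised power = Φ(δ − 1.282) + Φ(−δ − 1.282) = Φ(1.260) + Φ(-3.823) = 0.8962 + 0.0001 = 0.8963.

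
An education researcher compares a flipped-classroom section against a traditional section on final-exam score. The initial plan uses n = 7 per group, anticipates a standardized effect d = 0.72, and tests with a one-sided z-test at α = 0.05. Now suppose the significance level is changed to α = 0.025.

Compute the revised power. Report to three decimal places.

Power ≈ 0.270

δ = d·√(n/2) = 0.72 × √(7/2) = 1.3470 (unchanged). New critical value: z_{0.025} = 1.960.
Revised power = Φ(δ − 1.960) = Φ(-0.613) = 0.2699.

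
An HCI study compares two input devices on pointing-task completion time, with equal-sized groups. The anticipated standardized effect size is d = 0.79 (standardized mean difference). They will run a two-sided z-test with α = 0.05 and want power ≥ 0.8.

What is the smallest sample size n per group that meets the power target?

Set Φ(δ − 1.960) = 0.8; then δ − 1.960 = Φ⁻¹(0.8) = 0.842, giving δ = 2.802.
(For δ > 0 the lower-tail rejection region contributes negligibly to power, so the one-term inversion is standard.)
δ = d·√(n/2) ⇒ n = 2(δ/d)² = 2 × (2.802 / 0.79)² = 25.15.
Rounding up, n = 26 per group.

n = 26 per group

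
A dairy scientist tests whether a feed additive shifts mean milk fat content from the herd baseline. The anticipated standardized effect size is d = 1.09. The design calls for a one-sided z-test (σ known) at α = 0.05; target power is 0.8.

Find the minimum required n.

Set Φ(δ − 1.645) = 0.8; then δ − 1.645 = Φ⁻¹(0.8) = 0.842, giving δ = 2.486.
δ = d·√n ⇒ n = (δ/d)² = (2.486 / 1.09)² = 5.20.
Round up to the next whole unit.

n = 6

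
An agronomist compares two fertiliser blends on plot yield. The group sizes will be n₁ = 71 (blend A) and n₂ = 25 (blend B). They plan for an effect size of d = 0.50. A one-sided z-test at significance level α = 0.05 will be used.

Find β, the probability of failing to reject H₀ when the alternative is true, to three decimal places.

β ≈ 0.307

Noncentrality parameter: δ = d / √(1/n₁ + 1/n₂) = 0.50 / √(1/71 + 1/25) = 2.1500
Critical value for a one-sided test at α = 0.05: z_α = 1.645.
Power = P(Z > 1.645 − δ) = Φ(0.505) = 0.6933.
Type II error: β = 1 − power = 1 − 0.6933 = 0.3067.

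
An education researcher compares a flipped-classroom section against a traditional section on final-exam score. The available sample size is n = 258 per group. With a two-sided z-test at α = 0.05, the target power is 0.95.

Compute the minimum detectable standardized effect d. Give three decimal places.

d ≈ 0.317

Required noncentrality: δ = z_{0.025} + z_{0.05} = 1.960 + 1.645 = 3.605.
(The second rejection-region term Φ(−δ − z_{α/2}) is negligible and dropped.)
δ = d·√(n/2) ⇒ d = δ/√(n/2) = 3.605/√(258/2) = 0.3174.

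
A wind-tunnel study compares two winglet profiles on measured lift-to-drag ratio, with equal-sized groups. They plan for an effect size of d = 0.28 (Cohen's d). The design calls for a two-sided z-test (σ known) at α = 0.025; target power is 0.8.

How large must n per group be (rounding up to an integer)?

For power 0.8 need Φ(δ − z_{0.0125}) = 0.8, so δ = z_{0.0125} + z_{0.20} = 2.241 + 0.842 = 3.083.
(For δ > 0 the lower-tail rejection region contributes negligibly to power, so the one-term inversion is standard.)
δ = d·√(n/2) ⇒ n = 2(δ/d)² = 2 × (3.083 / 0.28)² = 242.48.
Round up to the next whole unit.

n = 243 per group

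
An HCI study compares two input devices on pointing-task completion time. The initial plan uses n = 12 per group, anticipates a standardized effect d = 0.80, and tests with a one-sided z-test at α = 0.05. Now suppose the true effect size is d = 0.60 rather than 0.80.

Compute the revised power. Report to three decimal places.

Power ≈ 0.430

With d = 0.60: δ = d·√(n/2) = 0.60 × √(12/2) = 1.4697. Critical value z_{0.05} = 1.645.
Revised power = Φ(δ − 1.645) = Φ(-0.175) = 0.4305.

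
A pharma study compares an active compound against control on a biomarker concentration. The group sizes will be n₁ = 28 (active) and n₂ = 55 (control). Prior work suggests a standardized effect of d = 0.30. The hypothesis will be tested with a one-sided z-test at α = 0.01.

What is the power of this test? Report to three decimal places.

Power ≈ 0.151

Noncentrality parameter: λ = d / √(1/n₁ + 1/n₂) = 0.30 / √(1/28 + 1/55) = 1.2922
Critical value for a one-sided test at α = 0.01: z_α = 2.326.
Power = Φ(λ − 2.326) = Φ(-1.034) = 0.1505.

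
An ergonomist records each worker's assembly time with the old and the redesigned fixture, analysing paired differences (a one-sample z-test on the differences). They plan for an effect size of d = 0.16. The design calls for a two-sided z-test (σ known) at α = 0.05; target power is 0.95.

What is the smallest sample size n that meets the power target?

n = 508

For power 0.95 need Φ(δ − z_{0.025}) = 0.95, so δ = z_{0.025} + z_{0.05} = 1.960 + 1.645 = 3.605.
(Ignoring the negligible lower-tail rejection probability gives the usual closed-form inversion.)
δ = d·√n ⇒ n = (δ/d)² = (3.605 / 0.16)² = 507.61.
Rounding up, n = 508.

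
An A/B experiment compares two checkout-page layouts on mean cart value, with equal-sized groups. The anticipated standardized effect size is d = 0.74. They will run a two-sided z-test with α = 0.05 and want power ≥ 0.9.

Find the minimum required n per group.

n = 39 per group

Set Φ(δ − 1.960) = 0.9; then δ − 1.960 = Φ⁻¹(0.9) = 1.282, giving δ = 3.242.
(Ignoring the negligible lower-tail rejection probability gives the usual closed-form inversion.)
δ = d·√(n/2) ⇒ n = 2(δ/d)² = 2 × (3.242 / 0.74)² = 38.38.
Round up to the next whole unit.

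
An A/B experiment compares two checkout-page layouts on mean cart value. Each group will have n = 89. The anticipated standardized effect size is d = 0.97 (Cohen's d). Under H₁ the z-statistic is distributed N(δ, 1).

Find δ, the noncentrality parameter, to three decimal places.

δ = d·√(n/2) = 0.97 × √(89/2) = 6.4707

δ ≈ 6.471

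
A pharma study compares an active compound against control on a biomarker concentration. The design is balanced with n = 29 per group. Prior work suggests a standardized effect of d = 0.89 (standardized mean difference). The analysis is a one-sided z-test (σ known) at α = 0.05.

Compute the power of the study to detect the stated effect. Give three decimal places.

Power ≈ 0.959

Noncentrality parameter: δ = d·√(n/2) = 0.89 × √(29/2) = 3.3890
One-sided α = 0.05 → critical value z_{0.05} = 1.645.
Power = P(Z > 1.645 − δ) = Φ(1.744) = 0.9594.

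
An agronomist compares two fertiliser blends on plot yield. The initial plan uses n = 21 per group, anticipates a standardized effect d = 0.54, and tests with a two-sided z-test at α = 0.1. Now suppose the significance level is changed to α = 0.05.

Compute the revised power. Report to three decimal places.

δ = d·√(n/2) = 0.54 × √(21/2) = 1.7498 (unchanged). New critical value: z_{0.025} = 1.960.
Revised power = Φ(δ − 1.960) + Φ(−δ − 1.960) = Φ(-0.210) + Φ(-3.710) = 0.4168 + 0.0001 = 0.4169.

Power ≈ 0.417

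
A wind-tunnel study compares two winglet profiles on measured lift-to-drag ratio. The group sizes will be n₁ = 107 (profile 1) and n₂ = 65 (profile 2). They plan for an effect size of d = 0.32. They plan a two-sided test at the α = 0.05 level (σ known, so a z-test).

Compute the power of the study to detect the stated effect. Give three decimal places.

Power ≈ 0.530

Noncentrality parameter: δ = d / √(1/n₁ + 1/n₂) = 0.32 / √(1/107 + 1/65) = 2.0349
Two-sided α = 0.05 → critical value z_{0.025} = 1.960.
Power = Φ(δ − 1.960) + Φ(−δ − 1.960) = Φ(0.075) + Φ(-3.995) = 0.5299 + 0.0000 = 0.5299.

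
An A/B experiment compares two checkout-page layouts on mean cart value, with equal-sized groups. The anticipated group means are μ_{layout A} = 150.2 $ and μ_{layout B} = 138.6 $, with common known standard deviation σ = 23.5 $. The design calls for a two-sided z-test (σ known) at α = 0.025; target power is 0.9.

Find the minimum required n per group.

Standardized effect: d = |μ_{layout A} − μ_{layout B}| / σ = |150.2 − 138.6| / 23.5 = 0.4936
Set Φ(δ − 2.241) = 0.9; then δ − 2.241 = Φ⁻¹(0.9) = 1.282, giving δ = 3.523.
(For δ > 0 the lower-tail rejection region contributes negligibly to power, so the one-term inversion is standard.)
δ = d·√(n/2) ⇒ n = 2(δ/d)² = 2 × (3.523 / 0.4936)² = 101.87.
Round up to the next whole unit.

n = 102 per group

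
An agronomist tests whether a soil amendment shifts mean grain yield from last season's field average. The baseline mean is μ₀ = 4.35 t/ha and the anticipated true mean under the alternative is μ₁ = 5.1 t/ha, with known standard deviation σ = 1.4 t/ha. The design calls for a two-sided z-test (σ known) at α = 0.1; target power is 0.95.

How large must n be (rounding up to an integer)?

n = 38

Standardized effect: d = |μ₁ − μ₀| / σ = |5.1 − 4.35| / 1.4 = 0.5357
Set Φ(δ − 1.645) = 0.95; then δ − 1.645 = Φ⁻¹(0.95) = 1.645, giving δ = 3.290.
(For δ > 0 the lower-tail rejection region contributes negligibly to power, so the one-term inversion is standard.)
δ = d·√n ⇒ n = (δ/d)² = (3.290 / 0.5357)² = 37.71.
Round up to the next whole unit.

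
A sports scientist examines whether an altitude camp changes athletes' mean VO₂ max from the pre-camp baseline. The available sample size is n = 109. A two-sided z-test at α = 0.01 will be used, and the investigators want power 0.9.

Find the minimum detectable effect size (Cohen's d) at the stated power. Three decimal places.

Required noncentrality: δ = z_{0.005} + z_{0.10} = 2.576 + 1.282 = 3.857.
(The second rejection-region term Φ(−δ − z_{α/2}) is negligible and dropped.)
δ = d·√n ⇒ d = δ/√n = 3.857/√109 = 0.3695.

d ≈ 0.369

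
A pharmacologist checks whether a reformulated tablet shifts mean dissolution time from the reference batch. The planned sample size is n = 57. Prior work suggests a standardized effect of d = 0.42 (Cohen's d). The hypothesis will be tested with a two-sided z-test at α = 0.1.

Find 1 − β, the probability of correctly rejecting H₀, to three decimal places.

Noncentrality parameter: δ = d·√n = 0.42 × √57 = 3.1709
Critical value for a two-sided test at α = 0.1: z_{α/2} = 1.645.
Power = Φ(δ − 1.645) + Φ(−δ − 1.645) = Φ(1.526) + Φ(-4.816) = 0.9365 + 0.0000 = 0.9365.

Power ≈ 0.937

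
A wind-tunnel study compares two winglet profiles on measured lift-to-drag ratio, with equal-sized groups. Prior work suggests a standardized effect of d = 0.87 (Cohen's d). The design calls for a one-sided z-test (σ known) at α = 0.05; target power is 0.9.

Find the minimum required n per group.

n = 23 per group

Set Φ(δ − 1.645) = 0.9; then δ − 1.645 = Φ⁻¹(0.9) = 1.282, giving δ = 2.926.
δ = d·√(n/2) ⇒ n = 2(δ/d)² = 2 × (2.926 / 0.87)² = 22.63.
Round up to the next whole unit.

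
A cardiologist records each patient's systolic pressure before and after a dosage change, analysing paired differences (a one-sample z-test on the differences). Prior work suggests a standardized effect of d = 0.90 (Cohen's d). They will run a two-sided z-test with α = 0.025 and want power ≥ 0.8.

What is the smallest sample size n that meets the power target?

Set Φ(δ − 2.241) = 0.8; then δ − 2.241 = Φ⁻¹(0.8) = 0.842, giving δ = 3.083.
(The Φ(−δ − z_{α/2}) term is vanishingly small for δ > 0 and is dropped in the standard sample-size formula.)
δ = d·√n ⇒ n = (δ/d)² = (3.083 / 0.90)² = 11.73.
Rounding up, n = 12.

n = 12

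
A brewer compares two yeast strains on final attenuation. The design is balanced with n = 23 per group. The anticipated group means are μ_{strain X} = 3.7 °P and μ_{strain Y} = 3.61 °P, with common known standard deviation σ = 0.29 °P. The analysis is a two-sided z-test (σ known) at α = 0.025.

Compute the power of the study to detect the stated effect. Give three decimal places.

Power ≈ 0.118

Standardized effect: d = |μ_{strain X} − μ_{strain Y}| / σ = |3.7 − 3.61| / 0.29 = 0.3103
Noncentrality parameter: δ = d·√(n/2) = 0.3103 × √(23/2) = 1.0524
Critical value for a two-sided test at α = 0.025: z_{α/2} = 2.241.
Power = Φ(δ − 2.241) + Φ(−δ − 2.241) = Φ(-1.189) + Φ(-3.294) = 0.1172 + 0.0005 = 0.1177.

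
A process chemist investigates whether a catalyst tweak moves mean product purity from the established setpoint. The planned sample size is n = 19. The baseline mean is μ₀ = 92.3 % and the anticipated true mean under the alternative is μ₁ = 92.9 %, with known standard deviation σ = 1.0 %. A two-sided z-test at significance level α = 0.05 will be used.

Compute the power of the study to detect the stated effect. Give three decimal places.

Standardized effect: d = |μ₁ − μ₀| / σ = |92.9 − 92.3| / 1.0 = 0.6000
Noncentrality parameter: δ = d·√n = 0.6000 × √19 = 2.6153
Critical value for a two-sided test at α = 0.05: z_{α/2} = 1.960.
Power = Φ(δ − 1.960) + Φ(−δ − 1.960) = Φ(0.655) + Φ(-4.575) = 0.7439 + 0.0000 = 0.7439.

Power ≈ 0.744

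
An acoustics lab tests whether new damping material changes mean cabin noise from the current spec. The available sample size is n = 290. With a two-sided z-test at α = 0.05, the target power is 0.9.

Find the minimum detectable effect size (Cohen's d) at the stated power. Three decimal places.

d ≈ 0.190

Need Φ(δ − 1.960) = 0.9, so δ = 1.960 + 1.282 = 3.242.
(The second rejection-region term Φ(−δ − z_{α/2}) is negligible and dropped.)
δ = d·√n ⇒ d = δ/√n = 3.242/√290 = 0.1903.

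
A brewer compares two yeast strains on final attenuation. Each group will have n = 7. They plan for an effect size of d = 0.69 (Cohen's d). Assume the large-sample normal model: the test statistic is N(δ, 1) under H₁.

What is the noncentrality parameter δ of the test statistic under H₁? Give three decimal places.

δ ≈ 1.291

The noncentrality parameter scales effect size by the design's sample-size factor: δ = d·√(n/2) = 0.69 × √(7/2) = 1.2909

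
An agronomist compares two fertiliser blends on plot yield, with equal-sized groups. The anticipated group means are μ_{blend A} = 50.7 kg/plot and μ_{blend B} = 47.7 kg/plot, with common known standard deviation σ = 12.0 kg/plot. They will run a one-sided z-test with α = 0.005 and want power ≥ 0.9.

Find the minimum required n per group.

n = 477 per group

Standardized effect: d = |μ_{blend A} − μ_{blend B}| / σ = |50.7 − 47.7| / 12.0 = 0.2500
For power 0.9 need Φ(δ − z_{0.005}) = 0.9, so δ = z_{0.005} + z_{0.10} = 2.576 + 1.282 = 3.857.
δ = d·√(n/2) ⇒ n = 2(δ/d)² = 2 × (3.857 / 0.2500)² = 476.14.
Rounding up, n = 477 per group.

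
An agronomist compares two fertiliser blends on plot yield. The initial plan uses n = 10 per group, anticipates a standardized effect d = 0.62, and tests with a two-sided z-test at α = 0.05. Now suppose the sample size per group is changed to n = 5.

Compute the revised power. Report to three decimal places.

With n = 5 per group: δ = d·√(n/2) = 0.62 × √(5/2) = 0.9803. Critical value z_{0.025} = 1.960.
Revised power = Φ(δ − 1.960) + Φ(−δ − 1.960) = Φ(-0.980) + Φ(-2.940) = 0.1636 + 0.0016 = 0.1653.

Power ≈ 0.165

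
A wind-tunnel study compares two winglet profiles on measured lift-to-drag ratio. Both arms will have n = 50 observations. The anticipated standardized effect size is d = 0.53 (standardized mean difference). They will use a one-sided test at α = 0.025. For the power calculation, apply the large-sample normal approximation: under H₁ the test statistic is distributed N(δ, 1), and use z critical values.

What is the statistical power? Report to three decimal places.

Noncentrality parameter: δ = d·√(n/2) = 0.53 × √(50/2) = 2.6500
One-sided α = 0.025 → critical value z_{0.025} = 1.960.
Power = P(Z > 1.960 − δ) = Φ(0.690) = 0.7549.

Power ≈ 0.755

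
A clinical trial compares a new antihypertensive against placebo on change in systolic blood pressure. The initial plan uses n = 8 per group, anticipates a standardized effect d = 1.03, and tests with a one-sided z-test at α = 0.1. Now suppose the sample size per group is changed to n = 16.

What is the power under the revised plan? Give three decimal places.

With n = 16 per group: δ = d·√(n/2) = 1.03 × √(16/2) = 2.9133. Critical value z_{0.1} = 1.282.
Revised power = P(Z > 1.282 − δ) = Φ(1.632) = 0.9486.

Power ≈ 0.949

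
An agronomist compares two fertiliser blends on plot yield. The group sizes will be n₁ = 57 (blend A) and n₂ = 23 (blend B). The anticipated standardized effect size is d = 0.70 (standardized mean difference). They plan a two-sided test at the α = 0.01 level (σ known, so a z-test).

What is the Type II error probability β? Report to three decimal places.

β ≈ 0.398

Noncentrality parameter: δ = d / √(1/n₁ + 1/n₂) = 0.70 / √(1/57 + 1/23) = 2.8337
Two-sided α = 0.01 → critical value z_{0.005} = 2.576.
Power = Φ(δ − 2.576) + Φ(−δ − 2.576) = Φ(0.258) + Φ(-5.410) = 0.6017 + 0.0000 = 0.6017.
Type II error: β = 1 − power = 1 − 0.6017 = 0.3983.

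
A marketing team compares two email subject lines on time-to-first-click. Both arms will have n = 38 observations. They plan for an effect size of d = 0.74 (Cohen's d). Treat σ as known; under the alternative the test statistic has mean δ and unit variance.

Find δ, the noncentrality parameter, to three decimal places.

δ ≈ 3.226

The noncentrality parameter scales effect size by the design's sample-size factor: δ = d·√(n/2) = 0.74 × √(38/2) = 3.2256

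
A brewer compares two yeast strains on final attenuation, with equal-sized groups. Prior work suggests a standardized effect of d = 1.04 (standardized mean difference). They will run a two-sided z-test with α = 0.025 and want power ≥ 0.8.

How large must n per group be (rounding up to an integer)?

For power 0.8 need Φ(δ − z_{0.0125}) = 0.8, so δ = z_{0.0125} + z_{0.20} = 2.241 + 0.842 = 3.083.
(The Φ(−δ − z_{α/2}) term is vanishingly small for δ > 0 and is dropped in the standard sample-size formula.)
δ = d·√(n/2) ⇒ n = 2(δ/d)² = 2 × (3.083 / 1.04)² = 17.58.
Round up to the next whole unit.

n = 18 per group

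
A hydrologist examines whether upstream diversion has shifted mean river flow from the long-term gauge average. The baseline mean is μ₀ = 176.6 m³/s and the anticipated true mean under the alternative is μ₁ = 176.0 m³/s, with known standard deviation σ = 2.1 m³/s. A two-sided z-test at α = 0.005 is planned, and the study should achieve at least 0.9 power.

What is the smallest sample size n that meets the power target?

n = 205

Standardized effect: d = |μ₁ − μ₀| / σ = |176.0 − 176.6| / 2.1 = 0.2857
For power 0.9 need Φ(δ − z_{0.0025}) = 0.9, so δ = z_{0.0025} + z_{0.10} = 2.807 + 1.282 = 4.089.
(The Φ(−δ − z_{α/2}) term is vanishingly small for δ > 0 and is dropped in the standard sample-size formula.)
δ = d·√n ⇒ n = (δ/d)² = (4.089 / 0.2857)² = 204.78.
Rounding up, n = 205.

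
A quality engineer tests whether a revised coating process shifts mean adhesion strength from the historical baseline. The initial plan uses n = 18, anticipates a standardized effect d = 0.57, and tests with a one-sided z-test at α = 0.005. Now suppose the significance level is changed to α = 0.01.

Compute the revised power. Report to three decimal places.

Power ≈ 0.537

δ = d·√n = 0.57 × √18 = 2.4183 (unchanged). New critical value: z_{0.01} = 2.326.
Revised power = P(Z > 2.326 − δ) = Φ(0.092) = 0.5366.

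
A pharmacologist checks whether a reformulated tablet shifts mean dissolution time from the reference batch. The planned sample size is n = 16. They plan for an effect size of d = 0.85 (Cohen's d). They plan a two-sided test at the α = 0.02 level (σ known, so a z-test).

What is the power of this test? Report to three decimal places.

Power ≈ 0.859

Noncentrality parameter: δ = d·√n = 0.85 × √16 = 3.4000
Critical value for a two-sided test at α = 0.02: z_{α/2} = 2.326.
Power = Φ(δ − 2.326) + Φ(−δ − 2.326) = Φ(1.074) + Φ(-5.726) = 0.8585 + 0.0000 = 0.8585.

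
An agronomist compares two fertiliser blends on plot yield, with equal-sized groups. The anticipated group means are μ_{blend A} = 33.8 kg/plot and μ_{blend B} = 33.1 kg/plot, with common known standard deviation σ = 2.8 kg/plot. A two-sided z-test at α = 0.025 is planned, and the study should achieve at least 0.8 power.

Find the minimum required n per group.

n = 305 per group

Standardized effect: d = |μ_{blend A} − μ_{blend B}| / σ = |33.8 − 33.1| / 2.8 = 0.2500
For power 0.8 need Φ(δ − z_{0.0125}) = 0.8, so δ = z_{0.0125} + z_{0.20} = 2.241 + 0.842 = 3.083.
(The Φ(−δ − z_{α/2}) term is vanishingly small for δ > 0 and is dropped in the standard sample-size formula.)
δ = d·√(n/2) ⇒ n = 2(δ/d)² = 2 × (3.083 / 0.2500)² = 304.16.
Round up to the next whole unit.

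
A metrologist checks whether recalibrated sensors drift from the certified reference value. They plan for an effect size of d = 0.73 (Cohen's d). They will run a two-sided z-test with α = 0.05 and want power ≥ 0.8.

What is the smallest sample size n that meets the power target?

Set Φ(δ − 1.960) = 0.8; then δ − 1.960 = Φ⁻¹(0.8) = 0.842, giving δ = 2.802.
(The Φ(−δ − z_{α/2}) term is vanishingly small for δ > 0 and is dropped in the standard sample-size formula.)
δ = d·√n ⇒ n = (δ/d)² = (2.802 / 0.73)² = 14.73.
Round up to the next whole unit.

n = 15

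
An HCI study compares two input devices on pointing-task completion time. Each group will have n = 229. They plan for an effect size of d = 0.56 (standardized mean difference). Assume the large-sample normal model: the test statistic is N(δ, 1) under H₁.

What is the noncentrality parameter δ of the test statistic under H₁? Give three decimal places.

δ ≈ 5.992

δ = d·√(n/2) = 0.56 × √(229/2) = 5.9923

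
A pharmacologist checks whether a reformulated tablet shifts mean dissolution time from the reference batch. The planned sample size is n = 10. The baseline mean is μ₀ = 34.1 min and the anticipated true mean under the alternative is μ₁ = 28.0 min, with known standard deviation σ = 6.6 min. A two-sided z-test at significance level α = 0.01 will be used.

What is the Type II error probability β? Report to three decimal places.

Standardized effect: d = |μ₁ − μ₀| / σ = |28.0 − 34.1| / 6.6 = 0.9242
Noncentrality parameter: δ = d·√n = 0.9242 × √10 = 2.9227
Two-sided α = 0.01 → critical value z_{0.005} = 2.576.
Power = Φ(δ − 2.576) + Φ(−δ − 2.576) = Φ(0.347) + Φ(-5.499) = 0.6357 + 0.0000 = 0.6357.
Type II error: β = 1 − power = 1 − 0.6357 = 0.3643.

β ≈ 0.364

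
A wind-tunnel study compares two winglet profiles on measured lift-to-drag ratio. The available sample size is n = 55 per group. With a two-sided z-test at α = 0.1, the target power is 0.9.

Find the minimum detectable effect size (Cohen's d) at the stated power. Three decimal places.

d ≈ 0.558

Need Φ(δ − 1.645) = 0.9, so δ = 1.645 + 1.282 = 2.926.
(The second rejection-region term Φ(−δ − z_{α/2}) is negligible and dropped.)
δ = d·√(n/2) ⇒ d = δ/√(n/2) = 2.926/√(55/2) = 0.5580.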